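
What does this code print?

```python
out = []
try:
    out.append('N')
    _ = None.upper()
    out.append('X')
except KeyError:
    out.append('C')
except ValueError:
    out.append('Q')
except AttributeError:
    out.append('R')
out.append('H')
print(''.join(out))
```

Execution trace: 'N' (try body) → 'R' (except AttributeError) → 'H' (after the try/except). Output: NRH

Answer: NRH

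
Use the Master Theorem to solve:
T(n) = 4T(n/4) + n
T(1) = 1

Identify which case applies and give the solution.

a=4, b=4, f(n)=n. log_4(4) = 1. Since c=1 = 1, Case 2 applies: T(n) = Θ(n^log_b(a) · log n) = O(n log n).

Answer: O(n log n) - Case 2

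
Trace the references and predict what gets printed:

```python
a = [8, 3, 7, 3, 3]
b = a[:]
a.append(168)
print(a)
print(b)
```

Key concept: slice [:] creates copy.
Step by step:
`a = [8, 3, 7, 3, 3]` → a = [8, 3, 7, 3, 3]
`b = a[:]` → b = [8, 3, 7, 3, 3]
`a.append(168)` → a = [8, 3, 7, 3, 3, 168]
`print(a)` → prints [8, 3, 7, 3, 3, 168]
`print(b)` → prints [8, 3, 7, 3, 3]

Answer:
[8, 3, 7, 3, 3, 168]
[8, 3, 7, 3, 3]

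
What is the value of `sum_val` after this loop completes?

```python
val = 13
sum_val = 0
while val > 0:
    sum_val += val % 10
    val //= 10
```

Sum digits of 13
`sum_val` takes the values: 0 → 3 → 4

Answer: 4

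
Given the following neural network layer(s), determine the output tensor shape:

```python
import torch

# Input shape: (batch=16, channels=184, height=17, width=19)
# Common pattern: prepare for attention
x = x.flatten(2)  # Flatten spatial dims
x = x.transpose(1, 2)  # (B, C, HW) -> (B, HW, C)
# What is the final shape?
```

Input: (16, 184, 17, 19) -> after flatten(2): (16, 184, 323) -> Output: (16, 323, 184)

Answer: (16, 323, 184)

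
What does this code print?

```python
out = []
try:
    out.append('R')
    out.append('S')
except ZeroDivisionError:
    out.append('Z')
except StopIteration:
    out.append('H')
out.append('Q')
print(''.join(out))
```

Execution trace: 'R' (try body) → 'S' (try body, no exception) → 'Q' (after the try/except). Output: RSQ

Answer: RSQ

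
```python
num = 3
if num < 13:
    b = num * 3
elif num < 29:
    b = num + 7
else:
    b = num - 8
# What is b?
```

Trace:
`num = 3` → num = 3
`if num < 13: ...` → num < 13 is True → b = 9
So b = 9

Answer: 9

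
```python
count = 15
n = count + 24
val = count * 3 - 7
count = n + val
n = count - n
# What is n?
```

Trace:
`count = 15` → count = 15
`n = count + 24` → n = 39
`val = count * 3 - 7` → val = 38
`count = n + val` → count = 77
`n = count - n` → n = 38
So n = 38

Answer: 38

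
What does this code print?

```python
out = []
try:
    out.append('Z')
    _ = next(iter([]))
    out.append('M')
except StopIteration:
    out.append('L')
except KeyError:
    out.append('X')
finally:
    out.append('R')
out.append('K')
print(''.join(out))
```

Execution trace: 'Z' (try body) → 'L' (except StopIteration) → 'R' (finally) → 'K' (after the try/except). Output: ZLRK

Answer: ZLRK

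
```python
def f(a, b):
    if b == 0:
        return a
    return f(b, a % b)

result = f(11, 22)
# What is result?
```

f(11, 22) -> f(22, 11) -> f(11, 0) -> 11

Answer: 11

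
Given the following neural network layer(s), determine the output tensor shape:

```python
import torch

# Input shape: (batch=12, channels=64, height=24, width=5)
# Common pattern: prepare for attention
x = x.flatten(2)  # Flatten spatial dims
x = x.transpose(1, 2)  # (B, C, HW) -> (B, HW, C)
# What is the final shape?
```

Input: (12, 64, 24, 5) -> after flatten(2): (12, 64, 120) -> Output: (12, 120, 64)

Answer: (12, 120, 64)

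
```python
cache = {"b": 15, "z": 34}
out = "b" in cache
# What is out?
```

Trace:
`cache = {"b": 15, "z": 34}` → cache = {'b': 15, 'z': 34}
`out = "b" in cache` → out = True
So out = True

Answer: True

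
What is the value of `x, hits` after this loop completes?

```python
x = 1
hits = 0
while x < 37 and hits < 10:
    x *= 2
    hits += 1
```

Double until >= 37 or 10 iterations
`x, hits` takes the values: (1, 0) → (2, 0) → (2, 1) → (4, 1) → (4, 2) → (8, 2) → (8, 3) → (16, 3) → (16, 4) → (32, 4) → (32, 5) → (64, 5) → (64, 6)

Answer: 64, 6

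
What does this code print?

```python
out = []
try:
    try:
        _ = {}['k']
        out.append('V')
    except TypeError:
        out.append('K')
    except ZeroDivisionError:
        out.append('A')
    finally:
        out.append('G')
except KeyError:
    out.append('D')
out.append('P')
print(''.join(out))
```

Execution trace: 'G' (inner finally) → 'D' (outer except KeyError) → 'P' (after the try/except). Output: GDP

Answer: GDP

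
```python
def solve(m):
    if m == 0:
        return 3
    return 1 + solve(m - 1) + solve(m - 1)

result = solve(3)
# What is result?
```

solve(m) = 1 + 2·solve(m-1), solve(0)=3. Closed form: (3+1)·2^3 - 1 = 31.

Answer: 31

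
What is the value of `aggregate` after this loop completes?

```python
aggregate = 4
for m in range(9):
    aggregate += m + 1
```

Start at 4, add 1 to 9 = 49
`aggregate` takes the values: 4 → 5 → 7 → 10 → 14 → 19 → 25 → 32 → 40 → 49

Answer: 49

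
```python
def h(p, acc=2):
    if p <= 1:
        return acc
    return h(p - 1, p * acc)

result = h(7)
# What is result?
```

Accumulator trace (n, acc): (7, 2) -> (6, 14) -> (5, 84) -> (4, 420) -> (3, 1680) -> (2, 5040) -> (1, 10080) -> return 10080

Answer: 10080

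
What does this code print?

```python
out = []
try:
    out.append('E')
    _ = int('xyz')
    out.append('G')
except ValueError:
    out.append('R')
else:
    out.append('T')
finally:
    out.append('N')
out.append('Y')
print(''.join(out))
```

Execution trace: 'E' (try body) → 'R' (except ValueError) → 'N' (finally) → 'Y' (after the try/except). Output: ERNY

Answer: ERNY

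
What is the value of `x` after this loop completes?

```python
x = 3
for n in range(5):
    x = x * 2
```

Multiply by 2, 5 times: 3 * 2^5 = 96
`x` takes the values: 3 → 6 → 12 → 24 → 48 → 96

Answer: 96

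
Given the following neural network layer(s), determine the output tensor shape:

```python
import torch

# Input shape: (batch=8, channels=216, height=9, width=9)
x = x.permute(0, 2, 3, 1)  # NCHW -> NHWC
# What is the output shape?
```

Input: (8, 216, 9, 9) -> Output: (8, 9, 9, 216)

Answer: (8, 9, 9, 216)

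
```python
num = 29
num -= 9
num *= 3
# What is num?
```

Trace:
`num = 29` → num = 29
`num -= 9` → num = 20
`num *= 3` → num = 60
So num = 60

Answer: 60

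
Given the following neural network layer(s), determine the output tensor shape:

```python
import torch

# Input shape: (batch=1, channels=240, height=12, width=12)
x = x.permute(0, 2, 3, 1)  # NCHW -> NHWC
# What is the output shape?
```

Input: (1, 240, 12, 12) -> Output: (1, 12, 12, 240)

Answer: (1, 12, 12, 240)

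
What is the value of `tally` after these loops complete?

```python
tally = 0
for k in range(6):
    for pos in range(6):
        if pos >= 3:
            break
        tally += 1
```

Inner breaks at 3, outer runs 6 times
`tally` takes the values: 0 → 1 → 2 → 3 → 4 → 5 → 6 → 7 → 8 → 9 → 10 → 11 → 12 → 13 → 14 → 15 → 16 → 17 → 18

Answer: 18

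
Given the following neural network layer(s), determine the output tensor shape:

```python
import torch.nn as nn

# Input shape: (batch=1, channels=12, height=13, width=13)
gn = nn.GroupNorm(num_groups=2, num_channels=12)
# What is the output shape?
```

Input: (1, 12, 13, 13) -> Output: (1, 12, 13, 13)

Answer: (1, 12, 13, 13)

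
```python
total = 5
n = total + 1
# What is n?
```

Trace:
`total = 5` → total = 5
`n = total + 1` → n = 6
So n = 6

Answer: 6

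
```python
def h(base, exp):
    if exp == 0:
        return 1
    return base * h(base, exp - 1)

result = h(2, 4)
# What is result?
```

h(2, 4) = 2 * 2 * 2 * 2 = 16

Answer: 16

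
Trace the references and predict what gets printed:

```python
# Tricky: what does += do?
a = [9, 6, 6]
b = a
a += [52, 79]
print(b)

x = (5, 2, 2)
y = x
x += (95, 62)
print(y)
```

Key concept: += behavior differs for mutable vs immutable.
Step by step:
`a = [9, 6, 6]` → a = [9, 6, 6]
`b = a` → b = [9, 6, 6] (same object as a)
`a += [52, 79]` → a = [9, 6, 6, 52, 79] (same object as b); b = [9, 6, 6, 52, 79] (same object as a)
`print(b)` → prints [9, 6, 6, 52, 79]
`x = (5, 2, 2)` → x = (5, 2, 2)
`y = x` → y = (5, 2, 2)
`x += (95, 62)` → x = (5, 2, 2, 95, 62)
`print(y)` → prints (5, 2, 2)

Answer:
[9, 6, 6, 52, 79]
(5, 2, 2)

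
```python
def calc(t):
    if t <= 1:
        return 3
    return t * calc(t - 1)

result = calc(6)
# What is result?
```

calc(6) = 6 * 5 * 4 * 3 * 2 * 3 = 2160

Answer: 2160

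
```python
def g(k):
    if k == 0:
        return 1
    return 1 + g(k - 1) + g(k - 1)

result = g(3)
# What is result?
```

g(k) = 1 + 2·g(k-1), g(0)=1. Closed form: (1+1)·2^3 - 1 = 15.

Answer: 15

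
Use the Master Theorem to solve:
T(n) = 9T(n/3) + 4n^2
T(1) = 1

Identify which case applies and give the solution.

a=9, b=3, f(n)=4n^2. log_3(9) = 2. Since c=2 = 2, Case 2 applies: T(n) = Θ(n^log_b(a) · log n) = O(n^2 log n).

Answer: O(n^2 log n) - Case 2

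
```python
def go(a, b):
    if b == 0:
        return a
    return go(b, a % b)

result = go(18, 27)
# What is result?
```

go(18, 27) -> go(27, 18) -> go(18, 9) -> go(9, 0) -> 9

Answer: 9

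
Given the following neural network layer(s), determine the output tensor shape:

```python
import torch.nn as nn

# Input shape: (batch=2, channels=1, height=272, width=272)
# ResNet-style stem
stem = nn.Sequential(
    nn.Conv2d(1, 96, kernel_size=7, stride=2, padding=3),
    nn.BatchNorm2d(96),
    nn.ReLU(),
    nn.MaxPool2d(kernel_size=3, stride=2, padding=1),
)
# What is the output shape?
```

Input: (2, 1, 272, 272) -> after Conv2d 7x7 stride=2: (2, 96, 136, 136) -> Output: (2, 96, 68, 68)

Answer: (2, 96, 68, 68)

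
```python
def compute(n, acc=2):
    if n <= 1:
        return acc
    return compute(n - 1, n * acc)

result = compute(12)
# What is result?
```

Accumulator trace (n, acc): (12, 2) -> (11, 24) -> (10, 264) -> (9, 2640) -> (8, 23760) -> (7, 190080) -> (6, 1330560) -> (5, 7983360) -> (4, 39916800) -> (3, 159667200) -> (2, 479001600) -> (1, 958003200) -> return 958003200

Answer: 958003200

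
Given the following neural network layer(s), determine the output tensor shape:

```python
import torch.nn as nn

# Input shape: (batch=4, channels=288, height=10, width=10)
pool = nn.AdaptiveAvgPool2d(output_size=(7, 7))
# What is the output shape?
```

Input: (4, 288, 10, 10) -> Output: (4, 288, 7, 7)

Answer: (4, 288, 7, 7)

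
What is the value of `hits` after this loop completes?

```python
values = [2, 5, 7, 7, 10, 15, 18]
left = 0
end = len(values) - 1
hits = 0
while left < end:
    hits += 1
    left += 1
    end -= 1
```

Iterations until pointers meet (list length 7)
`hits` takes the values: 0 → 1 → 2 → 3

Answer: 3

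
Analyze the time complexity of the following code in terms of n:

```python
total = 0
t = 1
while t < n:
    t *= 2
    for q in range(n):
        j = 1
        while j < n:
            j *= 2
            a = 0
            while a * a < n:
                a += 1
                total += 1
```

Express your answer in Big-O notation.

Each loop level contributes: log n × n × log n × √n. Multiplying the contributions gives O(n√n log² n).

Answer: O(n√n log² n)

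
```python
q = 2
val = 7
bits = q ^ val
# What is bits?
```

Trace:
`q = 2` → q = 2
`val = 7` → val = 7
`bits = q ^ val` → bits = 5
So bits = 5

Answer: 5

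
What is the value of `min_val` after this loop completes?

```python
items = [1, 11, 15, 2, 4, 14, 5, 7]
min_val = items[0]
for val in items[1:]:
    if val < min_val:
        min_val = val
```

Minimum of [1, 11, 15, 2, 4, 14, 5, 7]
`min_val` takes the values: 1

Answer: 1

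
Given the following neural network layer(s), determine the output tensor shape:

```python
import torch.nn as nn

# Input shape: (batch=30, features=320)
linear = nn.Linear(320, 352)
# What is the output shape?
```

Input: (30, 320) -> Output: (30, 352)

Answer: (30, 352)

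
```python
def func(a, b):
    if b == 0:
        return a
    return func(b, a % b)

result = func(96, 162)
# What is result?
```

func(96, 162) -> func(162, 96) -> func(96, 66) -> func(66, 30) -> func(30, 6) -> func(6, 0) -> 6

Answer: 6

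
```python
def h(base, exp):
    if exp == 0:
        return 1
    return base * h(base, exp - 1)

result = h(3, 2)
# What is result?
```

h(3, 2) = 3 * 3 = 9

Answer: 9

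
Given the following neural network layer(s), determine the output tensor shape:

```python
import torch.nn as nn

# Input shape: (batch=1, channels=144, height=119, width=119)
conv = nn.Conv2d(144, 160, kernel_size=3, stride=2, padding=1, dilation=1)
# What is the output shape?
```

Input: (1, 144, 119, 119) -> Output: (1, 160, 60, 60)

Answer: (1, 160, 60, 60)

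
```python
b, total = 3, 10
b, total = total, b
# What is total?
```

Trace:
`b, total = 3, 10` → b = 3; total = 10
`b, total = total, b` → b = 10; total = 3
So total = 3

Answer: 3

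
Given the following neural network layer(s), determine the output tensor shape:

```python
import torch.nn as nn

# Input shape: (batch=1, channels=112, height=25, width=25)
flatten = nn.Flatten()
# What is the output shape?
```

Input: (1, 112, 25, 25) -> Output: (1, 70000)

Answer: (1, 70000)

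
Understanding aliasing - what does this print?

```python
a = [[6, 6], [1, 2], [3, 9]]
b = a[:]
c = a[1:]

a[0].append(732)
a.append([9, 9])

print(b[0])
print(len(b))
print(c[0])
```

Key concept: slice with nested mutation.
Step by step:
`a = [[6, 6], [1, 2], [3, 9]]` → a = [[6, 6], [1, 2], [3, 9]]
`b = a[:]` → b = [[6, 6], [1, 2], [3, 9]]
`c = a[1:]` → c = [[1, 2], [3, 9]]
`a[0].append(732)` → a = [[6, 6, 732], [1, 2], [3, 9]]; b = [[6, 6, 732], [1, 2], [3, 9]]
`a.append([9, 9])` → a = [[6, 6, 732], [1, 2], [3, 9], [9, 9]]
`print(b[0])` → prints [6, 6, 732]
`print(len(b))` → prints 3
`print(c[0])` → prints [1, 2]

Answer:
[6, 6, 732]
3
[1, 2]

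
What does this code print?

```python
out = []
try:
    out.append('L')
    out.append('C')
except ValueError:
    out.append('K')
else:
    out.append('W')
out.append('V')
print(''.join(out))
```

Execution trace: 'L' (try body) → 'C' (try body, no exception) → 'W' (else) → 'V' (after the try/except). Output: LCWV

Answer: LCWV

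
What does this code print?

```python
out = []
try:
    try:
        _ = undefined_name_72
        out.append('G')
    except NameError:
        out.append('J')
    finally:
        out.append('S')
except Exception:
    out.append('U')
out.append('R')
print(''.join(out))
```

Execution trace: 'J' (inner except NameError) → 'S' (inner finally) → 'R' (after the try/except). Output: JSR

Answer: JSR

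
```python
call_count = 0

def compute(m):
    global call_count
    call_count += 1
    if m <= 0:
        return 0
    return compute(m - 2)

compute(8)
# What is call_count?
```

Linear recursion stepping by 2: 5 calls from m=8 down to ≤0.

Answer: 5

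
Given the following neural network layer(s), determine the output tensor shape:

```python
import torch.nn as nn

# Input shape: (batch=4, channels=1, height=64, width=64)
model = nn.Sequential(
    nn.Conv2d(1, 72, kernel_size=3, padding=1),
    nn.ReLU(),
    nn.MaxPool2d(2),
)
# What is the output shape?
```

Input: (4, 1, 64, 64) -> after Conv2d: (4, 72, 64, 64) -> after ReLU: (4, 72, 64, 64) -> Output: (4, 72, 32, 32)

Answer: (4, 72, 32, 32)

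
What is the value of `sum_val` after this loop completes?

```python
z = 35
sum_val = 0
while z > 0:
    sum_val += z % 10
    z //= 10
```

Sum digits of 35
`sum_val` takes the values: 0 → 5 → 8

Answer: 8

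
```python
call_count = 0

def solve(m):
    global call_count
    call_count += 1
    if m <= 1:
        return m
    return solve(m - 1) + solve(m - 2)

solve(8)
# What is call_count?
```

Calls(m) = 1 + Calls(m-1) + Calls(m-2); Calls(0)=Calls(1)=1. For m=8 this gives 67.

Answer: 67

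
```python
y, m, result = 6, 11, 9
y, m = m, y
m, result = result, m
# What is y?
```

Trace:
`y, m, result = 6, 11, 9` → y = 6; m = 11; result = 9
`y, m = m, y` → y = 11; m = 6
`m, result = result, m` → m = 9; result = 6
So y = 11

Answer: 11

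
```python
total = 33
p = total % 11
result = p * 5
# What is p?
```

Trace:
`total = 33` → total = 33
`p = total % 11` → p = 0
`result = p * 5` → result = 0
So p = 0

Answer: 0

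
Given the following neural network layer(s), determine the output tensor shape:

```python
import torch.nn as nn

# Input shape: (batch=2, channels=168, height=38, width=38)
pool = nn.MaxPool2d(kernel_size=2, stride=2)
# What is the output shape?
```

Input: (2, 168, 38, 38) -> Output: (2, 168, 19, 19)

Answer: (2, 168, 19, 19)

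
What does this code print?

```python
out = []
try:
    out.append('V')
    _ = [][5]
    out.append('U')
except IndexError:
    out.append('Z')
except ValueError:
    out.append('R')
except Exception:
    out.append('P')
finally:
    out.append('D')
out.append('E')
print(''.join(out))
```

Execution trace: 'V' (try body) → 'Z' (except IndexError) → 'D' (finally) → 'E' (after the try/except). Output: VZDE

Answer: VZDE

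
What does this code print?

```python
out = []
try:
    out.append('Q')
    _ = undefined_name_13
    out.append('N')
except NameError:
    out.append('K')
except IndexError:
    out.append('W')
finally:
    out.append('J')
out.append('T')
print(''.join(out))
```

Execution trace: 'Q' (try body) → 'K' (except NameError) → 'J' (finally) → 'T' (after the try/except). Output: QKJT

Answer: QKJT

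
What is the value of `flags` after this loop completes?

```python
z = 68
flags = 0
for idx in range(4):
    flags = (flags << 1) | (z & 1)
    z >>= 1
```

Reverse lowest 4 bits of 68
`flags` takes the values: 0 → 1 → 2

Answer: 2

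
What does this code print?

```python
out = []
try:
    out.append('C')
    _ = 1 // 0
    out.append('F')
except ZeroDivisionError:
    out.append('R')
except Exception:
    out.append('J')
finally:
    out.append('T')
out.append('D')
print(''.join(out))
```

Execution trace: 'C' (try body) → 'R' (except ZeroDivisionError) → 'T' (finally) → 'D' (after the try/except). Output: CRTD

Answer: CRTD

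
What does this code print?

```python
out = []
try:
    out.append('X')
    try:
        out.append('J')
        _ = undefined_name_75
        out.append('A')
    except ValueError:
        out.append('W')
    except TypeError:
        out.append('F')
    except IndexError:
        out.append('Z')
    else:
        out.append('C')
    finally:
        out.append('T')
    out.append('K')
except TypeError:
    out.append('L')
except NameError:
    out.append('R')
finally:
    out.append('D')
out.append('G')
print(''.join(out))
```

Execution trace: 'X' (try body) → 'J' (inner try body) → 'T' (inner finally) → 'R' (except NameError) → 'D' (finally) → 'G' (after the try/except). Output: XJTRDG

Answer: XJTRDG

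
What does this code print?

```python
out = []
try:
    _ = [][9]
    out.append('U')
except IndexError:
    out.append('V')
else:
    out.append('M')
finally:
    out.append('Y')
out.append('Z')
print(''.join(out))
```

Execution trace: 'V' (except IndexError) → 'Y' (finally) → 'Z' (after the try/except). Output: VYZ

Answer: VYZ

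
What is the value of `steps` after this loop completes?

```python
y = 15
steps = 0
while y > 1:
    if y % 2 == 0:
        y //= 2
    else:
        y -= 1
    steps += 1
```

Steps to reduce 15 to 1
`steps` takes the values: 0 → 1 → 2 → 3 → 4 → 5 → 6

Answer: 6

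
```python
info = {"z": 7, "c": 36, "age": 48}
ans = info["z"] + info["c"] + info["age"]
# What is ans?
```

Trace:
`info = {"z": 7, "c": 36, "age": 48}` → info = {'z': 7, 'c': 36, 'age': 48}
`ans = info["z"] + info["c"] + info["age"]` → ans = 91
So ans = 91

Answer: 91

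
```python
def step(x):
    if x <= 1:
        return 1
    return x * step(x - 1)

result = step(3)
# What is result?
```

step(3) = 3 * 2 * 1 = 6

Answer: 6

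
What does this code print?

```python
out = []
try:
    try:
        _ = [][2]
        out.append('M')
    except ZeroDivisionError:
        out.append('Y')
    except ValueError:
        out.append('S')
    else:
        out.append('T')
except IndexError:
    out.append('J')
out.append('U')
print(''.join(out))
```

Execution trace: 'J' (outer except IndexError) → 'U' (after the try/except). Output: JU

Answer: JU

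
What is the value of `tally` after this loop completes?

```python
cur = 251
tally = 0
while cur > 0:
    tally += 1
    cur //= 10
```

Count digits by repeated division by 10
`tally` takes the values: 0 → 1 → 2 → 3

Answer: 3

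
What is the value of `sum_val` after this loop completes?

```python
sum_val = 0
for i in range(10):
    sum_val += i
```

Sum of 0 to 9 = 45
`sum_val` takes the values: 0 → 1 → 3 → 6 → 10 → 15 → 21 → 28 → 36 → 45

Answer: 45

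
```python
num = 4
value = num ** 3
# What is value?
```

Trace:
`num = 4` → num = 4
`value = num ** 3` → value = 64
So value = 64

Answer: 64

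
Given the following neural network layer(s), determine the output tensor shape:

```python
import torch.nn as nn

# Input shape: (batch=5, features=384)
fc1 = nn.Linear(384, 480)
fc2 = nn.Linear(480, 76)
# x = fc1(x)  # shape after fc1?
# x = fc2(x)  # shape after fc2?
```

Input: (5, 384) -> after fc1: (5, 480) -> Output: (5, 76)

Answer: (5, 76)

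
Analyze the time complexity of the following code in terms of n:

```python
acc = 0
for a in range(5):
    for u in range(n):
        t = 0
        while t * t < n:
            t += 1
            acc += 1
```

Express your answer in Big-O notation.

Each loop level contributes: 1 × n × √n. Multiplying the contributions gives O(n√n).

Answer: O(n√n)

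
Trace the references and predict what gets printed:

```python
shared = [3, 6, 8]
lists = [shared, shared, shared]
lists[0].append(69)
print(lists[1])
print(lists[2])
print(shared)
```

Key concept: list of same reference.
Step by step:
`shared = [3, 6, 8]` → shared = [3, 6, 8]
`lists = [shared, shared, shared]` → lists = [[3, 6, 8], [3, 6, 8], [3, 6, 8]]
`lists[0].append(69)` → shared = [3, 6, 8, 69]; lists = [[3, 6, 8, 69], [3, 6, 8, 69], [3, 6, 8, 69]]
`print(lists[1])` → prints [3, 6, 8, 69]
`print(lists[2])` → prints [3, 6, 8, 69]
`print(shared)` → prints [3, 6, 8, 69]

Answer:
[3, 6, 8, 69]
[3, 6, 8, 69]
[3, 6, 8, 69]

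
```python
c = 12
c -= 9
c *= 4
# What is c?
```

Trace:
`c = 12` → c = 12
`c -= 9` → c = 3
`c *= 4` → c = 12
So c = 12

Answer: 12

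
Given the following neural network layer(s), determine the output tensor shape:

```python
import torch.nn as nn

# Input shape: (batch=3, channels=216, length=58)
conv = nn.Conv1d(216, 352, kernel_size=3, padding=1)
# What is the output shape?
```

Input: (3, 216, 58) -> Output: (3, 352, 58)

Answer: (3, 352, 58)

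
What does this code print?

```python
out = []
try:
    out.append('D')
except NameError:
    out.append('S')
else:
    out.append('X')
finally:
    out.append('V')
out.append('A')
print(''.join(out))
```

Execution trace: 'D' (try body, no exception) → 'X' (else) → 'V' (finally) → 'A' (after the try/except). Output: DXVA

Answer: DXVA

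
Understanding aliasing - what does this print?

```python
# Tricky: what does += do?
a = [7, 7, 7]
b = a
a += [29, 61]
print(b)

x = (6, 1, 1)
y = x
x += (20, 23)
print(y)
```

Key concept: += behavior differs for mutable vs immutable.
Step by step:
`a = [7, 7, 7]` → a = [7, 7, 7]
`b = a` → b = [7, 7, 7] (same object as a)
`a += [29, 61]` → a = [7, 7, 7, 29, 61] (same object as b); b = [7, 7, 7, 29, 61] (same object as a)
`print(b)` → prints [7, 7, 7, 29, 61]
`x = (6, 1, 1)` → x = (6, 1, 1)
`y = x` → y = (6, 1, 1)
`x += (20, 23)` → x = (6, 1, 1, 20, 23)
`print(y)` → prints (6, 1, 1)

Answer:
[7, 7, 7, 29, 61]
(6, 1, 1)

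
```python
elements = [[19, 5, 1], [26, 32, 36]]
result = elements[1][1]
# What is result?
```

Trace:
`elements = [[19, 5, 1], [26, 32, 36]]` → elements = [[19, 5, 1], [26, 32, 36]]
`result = elements[1][1]` → result = 32
So result = 32

Answer: 32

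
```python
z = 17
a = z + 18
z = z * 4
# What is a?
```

Trace:
`z = 17` → z = 17
`a = z + 18` → a = 35
`z = z * 4` → z = 68
So a = 35

Answer: 35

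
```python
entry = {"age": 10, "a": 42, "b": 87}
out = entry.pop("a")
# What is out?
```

Trace:
`entry = {"age": 10, "a": 42, "b": 87}` → entry = {'age': 10, 'a': 42, 'b': 87}
`out = entry.pop("a")` → entry = {'age': 10, 'b': 87}; out = 42
So out = 42

Answer: 42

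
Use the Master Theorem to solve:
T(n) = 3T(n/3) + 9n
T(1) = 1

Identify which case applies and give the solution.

a=3, b=3, f(n)=9n. log_3(3) = 1. Since c=1 = 1, Case 2 applies: T(n) = Θ(n^log_b(a) · log n) = O(n log n).

Answer: O(n log n) - Case 2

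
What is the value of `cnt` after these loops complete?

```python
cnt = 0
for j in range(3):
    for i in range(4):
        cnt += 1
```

3 * 4 = 12
`cnt` takes the values: 0 → 1 → 2 → 3 → 4 → 5 → 6 → 7 → 8 → 9 → 10 → 11 → 12

Answer: 12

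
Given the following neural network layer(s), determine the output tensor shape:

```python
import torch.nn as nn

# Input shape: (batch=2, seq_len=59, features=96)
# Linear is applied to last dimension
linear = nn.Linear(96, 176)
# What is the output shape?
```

Input: (2, 59, 96) -> Output: (2, 59, 176)

Answer: (2, 59, 176)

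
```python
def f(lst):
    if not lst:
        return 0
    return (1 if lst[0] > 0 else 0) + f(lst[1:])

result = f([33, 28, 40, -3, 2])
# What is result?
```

Count of positive elements in [33, 28, 40, -3, 2] = 4

Answer: 4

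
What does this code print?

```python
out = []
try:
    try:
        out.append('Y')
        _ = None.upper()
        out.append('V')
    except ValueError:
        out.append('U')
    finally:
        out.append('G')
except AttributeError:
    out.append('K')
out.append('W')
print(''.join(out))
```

Execution trace: 'Y' (try body) → 'G' (finally) → 'K' (outer except AttributeError) → 'W' (after the try/except). Output: YGKW

Answer: YGKW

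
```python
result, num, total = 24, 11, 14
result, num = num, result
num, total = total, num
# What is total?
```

Trace:
`result, num, total = 24, 11, 14` → result = 24; num = 11; total = 14
`result, num = num, result` → result = 11; num = 24
`num, total = total, num` → num = 14; total = 24
So total = 24

Answer: 24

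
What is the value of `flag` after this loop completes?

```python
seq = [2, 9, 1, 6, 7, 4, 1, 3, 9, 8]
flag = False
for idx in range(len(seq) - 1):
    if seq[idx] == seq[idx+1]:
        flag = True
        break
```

Check consecutive duplicates in [2, 9, 1, 6, 7, 4, 1, 3, 9, 8]
`flag` takes the values: False

Answer: False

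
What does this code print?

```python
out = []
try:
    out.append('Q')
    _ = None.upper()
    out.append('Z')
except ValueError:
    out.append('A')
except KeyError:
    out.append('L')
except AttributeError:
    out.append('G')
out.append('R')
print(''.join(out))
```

Execution trace: 'Q' (try body) → 'G' (except AttributeError) → 'R' (after the try/except). Output: QGR

Answer: QGR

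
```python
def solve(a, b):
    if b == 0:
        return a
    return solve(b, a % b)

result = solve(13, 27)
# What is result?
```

solve(13, 27) -> solve(27, 13) -> solve(13, 1) -> solve(1, 0) -> 1

Answer: 1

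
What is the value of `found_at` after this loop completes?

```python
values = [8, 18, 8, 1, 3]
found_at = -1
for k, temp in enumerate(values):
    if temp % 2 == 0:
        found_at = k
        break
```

First even number index in [8, 18, 8, 1, 3]
`found_at` takes the values: -1 → 0

Answer: 0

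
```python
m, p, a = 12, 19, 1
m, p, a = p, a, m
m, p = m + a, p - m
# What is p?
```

Trace:
`m, p, a = 12, 19, 1` → m = 12; p = 19; a = 1
`m, p, a = p, a, m` → m = 19; p = 1; a = 12
`m, p = m + a, p - m` → m = 31; p = -18
So p = -18

Answer: -18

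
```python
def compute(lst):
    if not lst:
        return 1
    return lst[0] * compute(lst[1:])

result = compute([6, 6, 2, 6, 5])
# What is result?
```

Product over [6, 6, 2, 6, 5] = 6 * 6 * 2 * 6 * 5 = 2160

Answer: 2160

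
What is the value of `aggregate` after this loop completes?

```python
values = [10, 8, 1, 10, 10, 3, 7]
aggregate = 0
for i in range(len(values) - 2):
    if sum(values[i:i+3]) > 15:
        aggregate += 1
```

Count windows with sum > 15
`aggregate` takes the values: 0 → 1 → 2 → 3 → 4 → 5

Answer: 5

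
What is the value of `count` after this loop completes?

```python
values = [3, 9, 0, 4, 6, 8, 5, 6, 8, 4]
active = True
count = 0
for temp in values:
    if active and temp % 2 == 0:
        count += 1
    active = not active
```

Count even values at even positions
`count` takes the values: 0 → 1 → 2 → 3

Answer: 3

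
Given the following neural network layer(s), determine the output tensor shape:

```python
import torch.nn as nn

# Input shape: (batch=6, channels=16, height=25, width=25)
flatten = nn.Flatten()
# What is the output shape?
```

Input: (6, 16, 25, 25) -> Output: (6, 10000)

Answer: (6, 10000)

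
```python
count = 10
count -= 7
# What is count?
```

Trace:
`count = 10` → count = 10
`count -= 7` → count = 3
So count = 3

Answer: 3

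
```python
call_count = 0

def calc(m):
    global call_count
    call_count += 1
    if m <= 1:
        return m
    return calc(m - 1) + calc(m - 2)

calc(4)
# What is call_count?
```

Calls(m) = 1 + Calls(m-1) + Calls(m-2); Calls(0)=Calls(1)=1. For m=4 this gives 9.

Answer: 9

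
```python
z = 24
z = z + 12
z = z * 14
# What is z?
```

Trace:
`z = 24` → z = 24
`z = z + 12` → z = 36
`z = z * 14` → z = 504
So z = 504

Answer: 504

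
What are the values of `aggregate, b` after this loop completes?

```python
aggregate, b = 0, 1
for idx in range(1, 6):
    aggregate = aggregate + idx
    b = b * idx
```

Sum and factorial of 1 to 5
`aggregate, b` takes the values: (0, 1) → (1, 1) → (3, 1) → (3, 2) → (6, 2) → (6, 6) → (10, 6) → (10, 24) → (15, 24) → (15, 120)

Answer: 15, 120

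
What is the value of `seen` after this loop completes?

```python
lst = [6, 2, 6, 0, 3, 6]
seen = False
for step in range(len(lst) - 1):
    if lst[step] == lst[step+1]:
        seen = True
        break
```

Check consecutive duplicates in [6, 2, 6, 0, 3, 6]
`seen` takes the values: False

Answer: False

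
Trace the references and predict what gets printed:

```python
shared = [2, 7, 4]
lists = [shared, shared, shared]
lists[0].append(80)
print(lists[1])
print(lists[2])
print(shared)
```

Key concept: list of same reference.
Step by step:
`shared = [2, 7, 4]` → shared = [2, 7, 4]
`lists = [shared, shared, shared]` → lists = [[2, 7, 4], [2, 7, 4], [2, 7, 4]]
`lists[0].append(80)` → shared = [2, 7, 4, 80]; lists = [[2, 7, 4, 80], [2, 7, 4, 80], [2, 7, 4, 80]]
`print(lists[1])` → prints [2, 7, 4, 80]
`print(lists[2])` → prints [2, 7, 4, 80]
`print(shared)` → prints [2, 7, 4, 80]

Answer:
[2, 7, 4, 80]
[2, 7, 4, 80]
[2, 7, 4, 80]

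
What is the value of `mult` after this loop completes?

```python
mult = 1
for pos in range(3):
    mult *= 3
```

3^3 = 27
`mult` takes the values: 1 → 3 → 9 → 27

Answer: 27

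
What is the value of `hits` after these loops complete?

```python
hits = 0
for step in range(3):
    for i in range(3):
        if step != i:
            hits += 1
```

3² - 3 (exclude diagonal)
`hits` takes the values: 0 → 1 → 2 → 3 → 4 → 5 → 6

Answer: 6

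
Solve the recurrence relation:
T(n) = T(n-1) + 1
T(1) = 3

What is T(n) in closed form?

Unrolling: T(n) = T(1) + 1·(n-1) = 3 + 1(n-1) = n + 2.

Answer: T(n) = n + 2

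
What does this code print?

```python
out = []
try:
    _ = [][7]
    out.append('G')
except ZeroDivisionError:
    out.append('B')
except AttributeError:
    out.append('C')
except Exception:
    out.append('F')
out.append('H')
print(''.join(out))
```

Execution trace: 'F' (except Exception) → 'H' (after the try/except). Output: FH

Answer: FH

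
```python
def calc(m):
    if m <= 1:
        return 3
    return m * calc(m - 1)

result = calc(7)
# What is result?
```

calc(7) = 7 * 6 * 5 * 4 * 3 * 2 * 3 = 15120

Answer: 15120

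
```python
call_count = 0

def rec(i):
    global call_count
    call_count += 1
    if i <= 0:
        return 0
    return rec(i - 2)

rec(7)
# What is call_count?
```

Linear recursion stepping by 2: 5 calls from i=7 down to ≤0.

Answer: 5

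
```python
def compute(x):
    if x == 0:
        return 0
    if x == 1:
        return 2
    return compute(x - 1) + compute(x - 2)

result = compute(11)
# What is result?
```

Build up from base cases: compute(0)=0, compute(1)=2, compute(2)=2, compute(3)=4, compute(4)=6, compute(5)=10, compute(6)=16, ..., compute(11)=178

Answer: 178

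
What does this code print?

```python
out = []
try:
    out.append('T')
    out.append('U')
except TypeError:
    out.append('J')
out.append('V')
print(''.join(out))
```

Execution trace: 'T' (try body) → 'U' (try body, no exception) → 'V' (after the try/except). Output: TUV

Answer: TUV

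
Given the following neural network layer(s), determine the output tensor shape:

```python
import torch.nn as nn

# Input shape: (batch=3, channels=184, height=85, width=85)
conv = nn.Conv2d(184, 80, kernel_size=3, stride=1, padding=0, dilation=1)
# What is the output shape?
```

Input: (3, 184, 85, 85) -> Output: (3, 80, 83, 83)

Answer: (3, 80, 83, 83)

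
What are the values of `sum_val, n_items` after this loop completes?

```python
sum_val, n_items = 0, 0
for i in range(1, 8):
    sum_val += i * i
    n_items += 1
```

Sum of squares and count
`sum_val, n_items` takes the values: (0, 0) → (1, 0) → (1, 1) → (5, 1) → (5, 2) → (14, 2) → (14, 3) → (30, 3) → (30, 4) → (55, 4) → (55, 5) → (91, 5) → (91, 6) → (140, 6) → (140, 7)

Answer: 140, 7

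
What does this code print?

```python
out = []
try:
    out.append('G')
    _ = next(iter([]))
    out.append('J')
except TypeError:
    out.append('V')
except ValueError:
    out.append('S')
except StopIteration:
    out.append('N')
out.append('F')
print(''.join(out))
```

Execution trace: 'G' (try body) → 'N' (except StopIteration) → 'F' (after the try/except). Output: GNF

Answer: GNF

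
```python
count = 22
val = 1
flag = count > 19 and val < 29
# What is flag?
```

Trace:
`count = 22` → count = 22
`val = 1` → val = 1
`flag = count > 19 and val < 29` → flag = True
So flag = True

Answer: True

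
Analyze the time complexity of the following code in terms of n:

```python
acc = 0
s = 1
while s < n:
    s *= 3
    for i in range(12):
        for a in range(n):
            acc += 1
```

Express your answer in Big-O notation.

Each loop level contributes: log n × 1 × n. Multiplying the contributions gives O(n log n).

Answer: O(n log n)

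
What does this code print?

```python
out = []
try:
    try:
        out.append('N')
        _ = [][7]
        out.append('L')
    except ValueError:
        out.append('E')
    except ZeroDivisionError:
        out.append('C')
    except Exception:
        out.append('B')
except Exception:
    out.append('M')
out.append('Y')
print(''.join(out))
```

Execution trace: 'N' (inner try body) → 'B' (inner except Exception) → 'Y' (after the try/except). Output: NBY

Answer: NBY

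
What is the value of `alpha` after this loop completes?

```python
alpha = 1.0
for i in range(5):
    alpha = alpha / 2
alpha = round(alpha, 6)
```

Halving LR 5 times: 1 / 2^5
`alpha` takes the values: 1.0 → 0.5 → 0.25 → 0.125 → 0.0625 → 0.03125

Answer: 0.03125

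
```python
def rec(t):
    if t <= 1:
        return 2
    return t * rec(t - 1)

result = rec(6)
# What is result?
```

rec(6) = 6 * 5 * 4 * 3 * 2 * 2 = 1440

Answer: 1440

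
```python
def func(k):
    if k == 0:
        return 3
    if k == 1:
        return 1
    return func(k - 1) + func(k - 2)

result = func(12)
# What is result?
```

Build up from base cases: func(0)=3, func(1)=1, func(2)=4, func(3)=5, func(4)=9, func(5)=14, func(6)=23, ..., func(12)=411

Answer: 411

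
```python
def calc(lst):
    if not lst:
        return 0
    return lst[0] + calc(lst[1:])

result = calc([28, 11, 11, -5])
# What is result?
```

28 + 11 + 11 + (-5) + 0 = 45

Answer: 45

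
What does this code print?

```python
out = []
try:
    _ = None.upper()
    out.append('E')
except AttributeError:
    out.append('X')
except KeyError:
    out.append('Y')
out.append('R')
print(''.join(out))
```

Execution trace: 'X' (except AttributeError) → 'R' (after the try/except). Output: XR

Answer: XR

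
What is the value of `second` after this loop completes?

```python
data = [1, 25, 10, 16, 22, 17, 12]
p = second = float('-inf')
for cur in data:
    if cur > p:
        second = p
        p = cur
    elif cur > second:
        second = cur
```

Second largest (with repeats) in [1, 25, 10, 16, 22, 17, 12]
`second` takes the values: -inf → 1 → 10 → 16 → 22

Answer: 22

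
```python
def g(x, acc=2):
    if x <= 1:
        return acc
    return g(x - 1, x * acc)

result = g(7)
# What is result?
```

Accumulator trace (n, acc): (7, 2) -> (6, 14) -> (5, 84) -> (4, 420) -> (3, 1680) -> (2, 5040) -> (1, 10080) -> return 10080

Answer: 10080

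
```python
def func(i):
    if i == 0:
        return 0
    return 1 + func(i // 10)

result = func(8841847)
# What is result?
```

Count of digits of 8841847: 7

Answer: 7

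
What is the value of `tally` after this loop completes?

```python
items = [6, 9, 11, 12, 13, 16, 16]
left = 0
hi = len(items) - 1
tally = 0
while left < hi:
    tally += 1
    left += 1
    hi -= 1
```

Iterations until pointers meet (list length 7)
`tally` takes the values: 0 → 1 → 2 → 3

Answer: 3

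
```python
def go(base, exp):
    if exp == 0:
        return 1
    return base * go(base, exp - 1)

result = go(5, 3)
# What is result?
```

go(5, 3) = 5 * 5 * 5 = 125

Answer: 125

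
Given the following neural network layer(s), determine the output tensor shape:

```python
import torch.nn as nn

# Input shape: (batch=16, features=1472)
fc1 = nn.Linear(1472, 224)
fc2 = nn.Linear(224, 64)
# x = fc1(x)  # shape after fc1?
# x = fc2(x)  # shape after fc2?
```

Input: (16, 1472) -> after fc1: (16, 224) -> Output: (16, 64)

Answer: (16, 64)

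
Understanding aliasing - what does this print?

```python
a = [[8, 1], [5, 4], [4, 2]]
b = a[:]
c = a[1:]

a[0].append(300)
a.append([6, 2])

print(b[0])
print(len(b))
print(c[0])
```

Key concept: slice with nested mutation.
Step by step:
`a = [[8, 1], [5, 4], [4, 2]]` → a = [[8, 1], [5, 4], [4, 2]]
`b = a[:]` → b = [[8, 1], [5, 4], [4, 2]]
`c = a[1:]` → c = [[5, 4], [4, 2]]
`a[0].append(300)` → a = [[8, 1, 300], [5, 4], [4, 2]]; b = [[8, 1, 300], [5, 4], [4, 2]]
`a.append([6, 2])` → a = [[8, 1, 300], [5, 4], [4, 2], [6, 2]]
`print(b[0])` → prints [8, 1, 300]
`print(len(b))` → prints 3
`print(c[0])` → prints [5, 4]

Answer:
[8, 1, 300]
3
[5, 4]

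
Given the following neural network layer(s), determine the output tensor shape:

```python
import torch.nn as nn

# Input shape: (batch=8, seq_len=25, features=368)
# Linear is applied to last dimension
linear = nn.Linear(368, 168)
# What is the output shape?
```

Input: (8, 25, 368) -> Output: (8, 25, 168)

Answer: (8, 25, 168)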